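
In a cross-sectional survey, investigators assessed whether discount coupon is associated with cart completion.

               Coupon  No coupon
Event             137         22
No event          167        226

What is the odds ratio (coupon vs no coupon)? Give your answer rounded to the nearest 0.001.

Reading the table with exposure as columns: a = 137 (Coupon, case), b = 167 (Coupon, non-case), c = 22 (No coupon, case), d = 226.
OR = (a·d)/(b·c) = (137 × 226) / (167 × 22) = 30962 / 3674 = 8.42733
The odds of cart completion are about 8.43 times as high in the coupon group.

8.427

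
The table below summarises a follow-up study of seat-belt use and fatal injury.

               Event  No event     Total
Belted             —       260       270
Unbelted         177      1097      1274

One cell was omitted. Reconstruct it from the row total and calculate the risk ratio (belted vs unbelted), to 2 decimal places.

The missing cell is in the exposed row: 270 − 260 = 10.
So a = 10, b = 260, c = 177, d = 1097.
RR = [a/(a+b)] / [c/(c+d)] = (10/270) / (177/1274) = 0.03704/0.13893 = 0.26658

0.27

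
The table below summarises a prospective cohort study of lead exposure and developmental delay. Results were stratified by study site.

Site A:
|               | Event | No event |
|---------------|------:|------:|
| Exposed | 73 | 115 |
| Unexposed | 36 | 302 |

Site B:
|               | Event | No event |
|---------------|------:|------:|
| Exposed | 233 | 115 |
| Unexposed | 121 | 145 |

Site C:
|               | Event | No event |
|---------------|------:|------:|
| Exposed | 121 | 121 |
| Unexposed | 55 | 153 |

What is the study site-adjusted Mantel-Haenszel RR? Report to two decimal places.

1.84

RR_MH = Σ(aᵢ·n₀ᵢ/nᵢ) / Σ(cᵢ·n₁ᵢ/nᵢ), with n₁ᵢ = aᵢ+bᵢ (exposed), n₀ᵢ = cᵢ+dᵢ (unexposed), nᵢ = n₁ᵢ+n₀ᵢ.
Stratum 1 (Site A): n₁ = 188, n₀ = 338, n = 526; a·n₀/n = 73·338/526 = 46.9087; c·n₁/n = 36·188/526 = 12.8669
Stratum 2 (Site B): n₁ = 348, n₀ = 266, n = 614; a·n₀/n = 233·266/614 = 100.9414; c·n₁/n = 121·348/614 = 68.5798
Stratum 3 (Site C): n₁ = 242, n₀ = 208, n = 450; a·n₀/n = 121·208/450 = 55.9289; c·n₁/n = 55·242/450 = 29.5778
RR_MH = (46.9087 + 100.9414 + 55.9289) / (12.8669 + 68.5798 + 29.5778) = 203.7790 / 111.0245 = 1.83544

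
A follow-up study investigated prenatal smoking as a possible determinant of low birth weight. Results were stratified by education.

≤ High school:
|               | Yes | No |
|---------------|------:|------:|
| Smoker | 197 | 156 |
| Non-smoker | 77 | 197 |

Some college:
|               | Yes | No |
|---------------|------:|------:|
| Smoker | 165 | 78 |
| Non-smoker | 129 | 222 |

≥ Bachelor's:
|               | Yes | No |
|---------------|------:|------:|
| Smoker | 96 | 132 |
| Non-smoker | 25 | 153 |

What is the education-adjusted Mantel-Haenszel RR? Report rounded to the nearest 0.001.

RR_MH = Σ(aᵢ·n₀ᵢ/nᵢ) / Σ(cᵢ·n₁ᵢ/nᵢ), with n₁ᵢ = aᵢ+bᵢ (exposed), n₀ᵢ = cᵢ+dᵢ (unexposed), nᵢ = n₁ᵢ+n₀ᵢ.
Stratum 1 (≤ High school): n₁ = 353, n₀ = 274, n = 627; a·n₀/n = 197·274/627 = 86.0893; c·n₁/n = 77·353/627 = 43.3509
Stratum 2 (Some college): n₁ = 243, n₀ = 351, n = 594; a·n₀/n = 165·351/594 = 97.5000; c·n₁/n = 129·243/594 = 52.7727
Stratum 3 (≥ Bachelor's): n₁ = 228, n₀ = 178, n = 406; a·n₀/n = 96·178/406 = 42.0887; c·n₁/n = 25·228/406 = 14.0394
RR_MH = (86.0893 + 97.5000 + 42.0887) / (43.3509 + 52.7727 + 14.0394) = 225.6780 / 110.1630 = 2.04858

2.049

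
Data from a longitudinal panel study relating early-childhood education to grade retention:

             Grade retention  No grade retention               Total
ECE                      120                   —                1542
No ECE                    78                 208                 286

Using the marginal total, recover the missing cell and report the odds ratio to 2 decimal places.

0.23

The missing cell is in the exposed row: 1542 − 120 = 1422.
So a = 120, b = 1422, c = 78, d = 208.
OR = (a·d)/(b·c) = (120 × 208) / (1422 × 78) = 24960 / 110916 = 0.22504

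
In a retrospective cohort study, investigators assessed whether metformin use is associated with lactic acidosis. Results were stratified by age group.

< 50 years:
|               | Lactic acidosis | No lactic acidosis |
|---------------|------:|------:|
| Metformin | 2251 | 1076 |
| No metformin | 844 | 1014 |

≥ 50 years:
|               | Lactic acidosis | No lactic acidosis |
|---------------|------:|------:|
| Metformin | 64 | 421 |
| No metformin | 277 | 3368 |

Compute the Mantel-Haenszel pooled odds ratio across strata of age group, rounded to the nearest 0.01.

OR_MH = Σ(aᵢdᵢ/nᵢ) / Σ(bᵢcᵢ/nᵢ), where nᵢ is the stratum total.
Stratum 1 (< 50 years): n = 5185; a·d/n = 2251·1014/5185 = 440.2149; b·c/n = 1076·844/5185 = 175.1483
Stratum 2 (≥ 50 years): n = 4130; a·d/n = 64·3368/4130 = 52.1918; b·c/n = 421·277/4130 = 28.2366
OR_MH = (440.2149 + 52.1918) / (175.1483 + 28.2366) = 492.4066 / 203.3849 = 2.42106

2.42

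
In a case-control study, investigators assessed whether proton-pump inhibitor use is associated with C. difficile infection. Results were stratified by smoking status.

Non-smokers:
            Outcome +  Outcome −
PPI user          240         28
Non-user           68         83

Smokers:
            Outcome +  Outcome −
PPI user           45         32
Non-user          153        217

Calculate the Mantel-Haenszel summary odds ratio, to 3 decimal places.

OR_MH = Σ(aᵢdᵢ/nᵢ) / Σ(bᵢcᵢ/nᵢ), where nᵢ is the stratum total.
Stratum 1 (Non-smokers): n = 419; a·d/n = 240·83/419 = 47.5418; b·c/n = 28·68/419 = 4.5442
Stratum 2 (Smokers): n = 447; a·d/n = 45·217/447 = 21.8456; b·c/n = 32·153/447 = 10.9530
OR_MH = (47.5418 + 21.8456) / (4.5442 + 10.9530) = 69.3874 / 15.4972 = 4.47742

4.477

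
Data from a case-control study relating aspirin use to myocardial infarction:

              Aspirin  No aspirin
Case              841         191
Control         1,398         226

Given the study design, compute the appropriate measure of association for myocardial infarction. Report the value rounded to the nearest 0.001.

Reading the table with exposure as columns: a = 841 (Aspirin, case), b = 1398 (Aspirin, non-case), c = 191 (No aspirin, case), d = 226.
This is a case-control study: participants were sampled on outcome status, so risks in the source population cannot be estimated directly — relative risk is not valid here. The odds ratio is the appropriate measure.
OR = (a·d)/(b·c) = (841 × 226) / (1398 × 191) = 190066 / 267018 = 0.71181

0.712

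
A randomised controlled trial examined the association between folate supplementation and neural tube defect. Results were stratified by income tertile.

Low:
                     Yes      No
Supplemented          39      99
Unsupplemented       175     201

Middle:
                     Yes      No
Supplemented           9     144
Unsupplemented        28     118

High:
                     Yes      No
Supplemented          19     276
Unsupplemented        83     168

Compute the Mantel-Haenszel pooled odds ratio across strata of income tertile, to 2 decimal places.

0.28

OR_MH = Σ(aᵢdᵢ/nᵢ) / Σ(bᵢcᵢ/nᵢ), where nᵢ is the stratum total.
Stratum 1 (Low): n = 514; a·d/n = 39·201/514 = 15.2510; b·c/n = 99·175/514 = 33.7062
Stratum 2 (Middle): n = 299; a·d/n = 9·118/299 = 3.5518; b·c/n = 144·28/299 = 13.4849
Stratum 3 (High): n = 546; a·d/n = 19·168/546 = 5.8462; b·c/n = 276·83/546 = 41.9560
OR_MH = (15.2510 + 3.5518 + 5.8462) / (33.7062 + 13.4849 + 41.9560) = 24.6490 / 89.1472 = 0.27650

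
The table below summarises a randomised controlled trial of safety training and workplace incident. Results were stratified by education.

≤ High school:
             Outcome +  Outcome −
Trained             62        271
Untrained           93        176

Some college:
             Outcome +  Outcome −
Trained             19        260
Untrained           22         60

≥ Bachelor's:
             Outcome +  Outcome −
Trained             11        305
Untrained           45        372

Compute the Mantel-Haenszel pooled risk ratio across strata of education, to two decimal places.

RR_MH = Σ(aᵢ·n₀ᵢ/nᵢ) / Σ(cᵢ·n₁ᵢ/nᵢ), with n₁ᵢ = aᵢ+bᵢ (exposed), n₀ᵢ = cᵢ+dᵢ (unexposed), nᵢ = n₁ᵢ+n₀ᵢ.
Stratum 1 (≤ High school): n₁ = 333, n₀ = 269, n = 602; a·n₀/n = 62·269/602 = 27.7043; c·n₁/n = 93·333/602 = 51.4435
Stratum 2 (Some college): n₁ = 279, n₀ = 82, n = 361; a·n₀/n = 19·82/361 = 4.3158; c·n₁/n = 22·279/361 = 17.0028
Stratum 3 (≥ Bachelor's): n₁ = 316, n₀ = 417, n = 733; a·n₀/n = 11·417/733 = 6.2578; c·n₁/n = 45·316/733 = 19.3997
RR_MH = (27.7043 + 4.3158 + 6.2578) / (51.4435 + 17.0028 + 19.3997) = 38.2780 / 87.8460 = 0.43574

0.44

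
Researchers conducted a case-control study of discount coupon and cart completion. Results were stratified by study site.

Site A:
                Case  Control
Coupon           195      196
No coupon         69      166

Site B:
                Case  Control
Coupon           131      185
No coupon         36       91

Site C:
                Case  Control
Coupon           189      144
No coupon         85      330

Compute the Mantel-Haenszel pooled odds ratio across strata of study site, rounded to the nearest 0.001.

OR_MH = Σ(aᵢdᵢ/nᵢ) / Σ(bᵢcᵢ/nᵢ), where nᵢ is the stratum total.
Stratum 1 (Site A): n = 626; a·d/n = 195·166/626 = 51.7093; b·c/n = 196·69/626 = 21.6038
Stratum 2 (Site B): n = 443; a·d/n = 131·91/443 = 26.9097; b·c/n = 185·36/443 = 15.0339
Stratum 3 (Site C): n = 748; a·d/n = 189·330/748 = 83.3824; b·c/n = 144·85/748 = 16.3636
OR_MH = (51.7093 + 26.9097 + 83.3824) / (21.6038 + 15.0339 + 16.3636) = 162.0013 / 53.0013 = 3.05655

3.057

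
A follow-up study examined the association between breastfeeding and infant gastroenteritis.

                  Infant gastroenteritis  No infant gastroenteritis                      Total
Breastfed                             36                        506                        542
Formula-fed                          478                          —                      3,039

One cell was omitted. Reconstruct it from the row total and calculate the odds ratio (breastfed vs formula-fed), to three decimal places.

0.381

The missing cell is in the unexposed row: 3039 − 478 = 2561.
So a = 36, b = 506, c = 478, d = 2561.
OR = (a·d)/(b·c) = (36 × 2561) / (506 × 478) = 92196 / 241868 = 0.38118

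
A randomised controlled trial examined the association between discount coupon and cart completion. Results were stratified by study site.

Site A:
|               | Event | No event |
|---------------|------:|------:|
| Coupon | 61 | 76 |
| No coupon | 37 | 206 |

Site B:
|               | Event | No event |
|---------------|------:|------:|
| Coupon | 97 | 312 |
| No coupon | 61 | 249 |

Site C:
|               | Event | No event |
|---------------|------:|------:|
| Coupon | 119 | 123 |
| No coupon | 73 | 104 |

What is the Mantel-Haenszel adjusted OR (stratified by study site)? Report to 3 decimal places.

1.740

OR_MH = Σ(aᵢdᵢ/nᵢ) / Σ(bᵢcᵢ/nᵢ), where nᵢ is the stratum total.
Stratum 1 (Site A): n = 380; a·d/n = 61·206/380 = 33.0684; b·c/n = 76·37/380 = 7.4000
Stratum 2 (Site B): n = 719; a·d/n = 97·249/719 = 33.5925; b·c/n = 312·61/719 = 26.4701
Stratum 3 (Site C): n = 419; a·d/n = 119·104/419 = 29.5370; b·c/n = 123·73/419 = 21.4296
OR_MH = (33.0684 + 33.5925 + 29.5370) / (7.4000 + 26.4701 + 21.4296) = 96.1979 / 55.2997 = 1.73957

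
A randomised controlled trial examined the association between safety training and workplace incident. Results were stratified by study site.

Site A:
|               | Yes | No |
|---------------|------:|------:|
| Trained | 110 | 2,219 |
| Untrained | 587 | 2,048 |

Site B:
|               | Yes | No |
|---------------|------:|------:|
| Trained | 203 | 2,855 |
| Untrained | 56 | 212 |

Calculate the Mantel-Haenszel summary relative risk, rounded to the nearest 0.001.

0.229

RR_MH = Σ(aᵢ·n₀ᵢ/nᵢ) / Σ(cᵢ·n₁ᵢ/nᵢ), with n₁ᵢ = aᵢ+bᵢ (exposed), n₀ᵢ = cᵢ+dᵢ (unexposed), nᵢ = n₁ᵢ+n₀ᵢ.
Stratum 1 (Site A): n₁ = 2329, n₀ = 2635, n = 4964; a·n₀/n = 110·2635/4964 = 58.3904; c·n₁/n = 587·2329/4964 = 275.4075
Stratum 2 (Site B): n₁ = 3058, n₀ = 268, n = 3326; a·n₀/n = 203·268/3326 = 16.3572; c·n₁/n = 56·3058/3326 = 51.4877
RR_MH = (58.3904 + 16.3572) / (275.4075 + 51.4877) = 74.7476 / 326.8952 = 0.22866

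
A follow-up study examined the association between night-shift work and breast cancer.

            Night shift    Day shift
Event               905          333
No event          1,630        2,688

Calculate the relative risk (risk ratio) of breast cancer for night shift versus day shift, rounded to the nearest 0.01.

3.24

Reading the table with exposure as columns: a = 905 (Night shift, case), b = 1630 (Night shift, non-case), c = 333 (Day shift, case), d = 2688.
Risk in exposed = 905/2535 = 0.35700; risk in unexposed = 333/3021 = 0.11023.
RR = 0.35700 / 0.11023 = 3.23875
The risk among the exposed is 3.24 times that among the unexposed.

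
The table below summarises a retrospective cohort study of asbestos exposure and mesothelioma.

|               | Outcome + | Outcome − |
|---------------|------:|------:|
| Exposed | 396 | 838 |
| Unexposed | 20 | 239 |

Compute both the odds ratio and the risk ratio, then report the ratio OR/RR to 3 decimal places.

Cells: a = 396, b = 838, c = 20, d = 239.
OR = (396·239)/(838·20) = 94644/16760 = 5.64702
Risk in exposed = 396/1234 = 0.32091; risk in unexposed = 20/259 = 0.07722; RR = 4.15575
OR/RR = 5.64702 / 4.15575 = 1.35884
The outcome is not rare, so the OR lies further from 1 than the RR.

1.359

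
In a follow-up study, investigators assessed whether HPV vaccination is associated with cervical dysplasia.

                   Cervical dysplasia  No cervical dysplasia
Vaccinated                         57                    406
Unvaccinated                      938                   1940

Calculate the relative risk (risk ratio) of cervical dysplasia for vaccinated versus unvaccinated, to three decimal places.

Cells: a = 57, b = 406, c = 938, d = 1940.
Risk in exposed = 57/463 = 0.12311; risk in unexposed = 938/2878 = 0.32592.
RR = 0.12311 / 0.32592 = 0.37773
The risk is 62% lower among the exposed than among the unexposed.

0.378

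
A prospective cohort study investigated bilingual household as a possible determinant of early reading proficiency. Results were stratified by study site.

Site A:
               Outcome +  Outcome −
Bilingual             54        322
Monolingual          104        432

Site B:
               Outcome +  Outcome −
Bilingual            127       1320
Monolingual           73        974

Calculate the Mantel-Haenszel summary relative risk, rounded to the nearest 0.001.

0.998

RR_MH = Σ(aᵢ·n₀ᵢ/nᵢ) / Σ(cᵢ·n₁ᵢ/nᵢ), with n₁ᵢ = aᵢ+bᵢ (exposed), n₀ᵢ = cᵢ+dᵢ (unexposed), nᵢ = n₁ᵢ+n₀ᵢ.
Stratum 1 (Site A): n₁ = 376, n₀ = 536, n = 912; a·n₀/n = 54·536/912 = 31.7368; c·n₁/n = 104·376/912 = 42.8772
Stratum 2 (Site B): n₁ = 1447, n₀ = 1047, n = 2494; a·n₀/n = 127·1047/2494 = 53.3156; c·n₁/n = 73·1447/2494 = 42.3540
RR_MH = (31.7368 + 53.3156) / (42.8772 + 42.3540) = 85.0524 / 85.2312 = 0.99790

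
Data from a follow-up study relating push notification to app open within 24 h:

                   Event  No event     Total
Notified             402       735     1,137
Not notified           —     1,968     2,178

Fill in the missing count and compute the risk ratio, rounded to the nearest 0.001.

3.667

The missing cell is in the unexposed row: 2178 − 1968 = 210.
So a = 402, b = 735, c = 210, d = 1968.
RR = [a/(a+b)] / [c/(c+d)] = (402/1137) / (210/2178) = 0.35356/0.09642 = 3.66694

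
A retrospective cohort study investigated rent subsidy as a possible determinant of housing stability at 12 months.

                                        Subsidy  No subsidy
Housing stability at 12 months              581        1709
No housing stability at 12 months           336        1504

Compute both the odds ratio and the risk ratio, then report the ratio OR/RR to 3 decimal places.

1.278

Reading the table with exposure as columns: a = 581 (Subsidy, case), b = 336 (Subsidy, non-case), c = 1709 (No subsidy, case), d = 1504.
OR = (581·1504)/(336·1709) = 873824/574224 = 1.52175
Risk in exposed = 581/917 = 0.63359; risk in unexposed = 1709/3213 = 0.53190; RR = 1.19117
OR/RR = 1.52175 / 1.19117 = 1.27752
The outcome is not rare, so the OR lies further from 1 than the RR.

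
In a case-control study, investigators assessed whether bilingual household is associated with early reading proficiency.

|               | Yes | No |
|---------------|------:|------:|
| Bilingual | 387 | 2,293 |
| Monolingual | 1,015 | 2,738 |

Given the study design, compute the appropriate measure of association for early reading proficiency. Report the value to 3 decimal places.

0.455

Cells: a = 387, b = 2293, c = 1015, d = 2738.
This is a case-control study: participants were sampled on outcome status, so risks in the source population cannot be estimated directly — relative risk is not valid here. The odds ratio is the appropriate measure.
OR = (a·d)/(b·c) = (387 × 2738) / (2293 × 1015) = 1059606 / 2327395 = 0.45528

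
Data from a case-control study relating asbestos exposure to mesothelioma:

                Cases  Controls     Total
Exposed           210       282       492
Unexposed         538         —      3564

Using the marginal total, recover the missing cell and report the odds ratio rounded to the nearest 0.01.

4.19

The missing cell is in the unexposed row: 3564 − 538 = 3026.
So a = 210, b = 282, c = 538, d = 3026.
OR = (a·d)/(b·c) = (210 × 3026) / (282 × 538) = 635460 / 151716 = 4.18848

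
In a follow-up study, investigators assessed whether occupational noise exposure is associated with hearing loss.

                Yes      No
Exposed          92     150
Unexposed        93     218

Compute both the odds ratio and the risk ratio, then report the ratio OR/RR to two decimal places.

Cells: a = 92, b = 150, c = 93, d = 218.
OR = (92·218)/(150·93) = 20056/13950 = 1.43771
Risk in exposed = 92/242 = 0.38017; risk in unexposed = 93/311 = 0.29904; RR = 1.27131
OR/RR = 1.43771 / 1.27131 = 1.13089
The outcome is not rare, so the OR lies further from 1 than the RR.

1.13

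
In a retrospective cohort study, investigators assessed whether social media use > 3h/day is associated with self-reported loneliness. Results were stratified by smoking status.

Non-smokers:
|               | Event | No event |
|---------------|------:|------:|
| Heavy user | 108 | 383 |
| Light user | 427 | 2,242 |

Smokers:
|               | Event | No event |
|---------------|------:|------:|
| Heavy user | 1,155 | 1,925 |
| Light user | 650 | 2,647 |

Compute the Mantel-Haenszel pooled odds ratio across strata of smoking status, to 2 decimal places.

2.24

OR_MH = Σ(aᵢdᵢ/nᵢ) / Σ(bᵢcᵢ/nᵢ), where nᵢ is the stratum total.
Stratum 1 (Non-smokers): n = 3160; a·d/n = 108·2242/3160 = 76.6253; b·c/n = 383·427/3160 = 51.7535
Stratum 2 (Smokers): n = 6377; a·d/n = 1155·2647/6377 = 479.4237; b·c/n = 1925·650/6377 = 196.2130
OR_MH = (76.6253 + 479.4237) / (51.7535 + 196.2130) = 556.0490 / 247.9664 = 2.24244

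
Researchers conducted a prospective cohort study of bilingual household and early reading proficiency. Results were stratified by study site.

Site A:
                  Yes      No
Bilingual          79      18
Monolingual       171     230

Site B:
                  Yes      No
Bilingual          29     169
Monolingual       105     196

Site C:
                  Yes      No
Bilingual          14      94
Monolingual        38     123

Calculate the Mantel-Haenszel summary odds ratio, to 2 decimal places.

0.99

OR_MH = Σ(aᵢdᵢ/nᵢ) / Σ(bᵢcᵢ/nᵢ), where nᵢ is the stratum total.
Stratum 1 (Site A): n = 498; a·d/n = 79·230/498 = 36.4859; b·c/n = 18·171/498 = 6.1807
Stratum 2 (Site B): n = 499; a·d/n = 29·196/499 = 11.3908; b·c/n = 169·105/499 = 35.5611
Stratum 3 (Site C): n = 269; a·d/n = 14·123/269 = 6.4015; b·c/n = 94·38/269 = 13.2788
OR_MH = (36.4859 + 11.3908 + 6.4015) / (6.1807 + 35.5611 + 13.2788) = 54.2782 / 55.0207 = 0.98651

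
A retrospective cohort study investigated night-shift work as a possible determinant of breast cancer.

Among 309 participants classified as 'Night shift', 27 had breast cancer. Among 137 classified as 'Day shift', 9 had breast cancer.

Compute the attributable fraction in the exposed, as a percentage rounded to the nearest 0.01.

From the description: a = 27, b = 282, c = 9, d = 128.
Risk in exposed = 27/309 = 0.08738; risk in unexposed = 9/137 = 0.06569.
RR = 0.08738/0.06569 = 1.33010
AR% = (RR − 1)/RR × 100 = (1.33010 − 1)/1.33010 × 100 = 24.8175%

24.82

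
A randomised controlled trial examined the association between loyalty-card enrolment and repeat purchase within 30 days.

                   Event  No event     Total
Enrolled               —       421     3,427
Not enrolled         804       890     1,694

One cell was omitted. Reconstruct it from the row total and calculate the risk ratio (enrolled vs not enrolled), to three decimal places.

1.848

The missing cell is in the exposed row: 3427 − 421 = 3006.
So a = 3006, b = 421, c = 804, d = 890.
RR = [a/(a+b)] / [c/(c+d)] = (3006/3427) / (804/1694) = 0.87715/0.47462 = 1.84813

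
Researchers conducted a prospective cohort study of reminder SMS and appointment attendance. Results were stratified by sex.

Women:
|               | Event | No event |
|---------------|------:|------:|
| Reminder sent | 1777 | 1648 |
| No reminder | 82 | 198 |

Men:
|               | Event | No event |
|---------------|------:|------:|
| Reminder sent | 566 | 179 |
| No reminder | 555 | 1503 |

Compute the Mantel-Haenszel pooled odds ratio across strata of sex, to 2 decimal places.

5.54

OR_MH = Σ(aᵢdᵢ/nᵢ) / Σ(bᵢcᵢ/nᵢ), where nᵢ is the stratum total.
Stratum 1 (Women): n = 3705; a·d/n = 1777·198/3705 = 94.9652; b·c/n = 1648·82/3705 = 36.4740
Stratum 2 (Men): n = 2803; a·d/n = 566·1503/2803 = 303.4955; b·c/n = 179·555/2803 = 35.4424
OR_MH = (94.9652 + 303.4955) / (36.4740 + 35.4424) = 398.4607 / 71.9163 = 5.54061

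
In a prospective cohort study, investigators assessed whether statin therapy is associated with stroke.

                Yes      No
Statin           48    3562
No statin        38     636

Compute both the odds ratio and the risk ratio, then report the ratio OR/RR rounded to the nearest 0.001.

0.956

Cells: a = 48, b = 3562, c = 38, d = 636.
OR = (48·636)/(3562·38) = 30528/135356 = 0.22554
Risk in exposed = 48/3610 = 0.01330; risk in unexposed = 38/674 = 0.05638; RR = 0.23584
OR/RR = 0.22554 / 0.23584 = 0.95634
The outcome is rare in both groups, so OR ≈ RR (ratio near 1).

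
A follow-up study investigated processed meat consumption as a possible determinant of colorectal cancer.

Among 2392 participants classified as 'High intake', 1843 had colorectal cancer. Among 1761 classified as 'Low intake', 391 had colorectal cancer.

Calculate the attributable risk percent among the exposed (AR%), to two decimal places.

71.18

From the description: a = 1843, b = 549, c = 391, d = 1370.
Risk in exposed = 1843/2392 = 0.77048; risk in unexposed = 391/1761 = 0.22203.
RR = 0.77048/0.22203 = 3.47014
AR% = (RR − 1)/RR × 100 = (3.47014 − 1)/3.47014 × 100 = 71.1827%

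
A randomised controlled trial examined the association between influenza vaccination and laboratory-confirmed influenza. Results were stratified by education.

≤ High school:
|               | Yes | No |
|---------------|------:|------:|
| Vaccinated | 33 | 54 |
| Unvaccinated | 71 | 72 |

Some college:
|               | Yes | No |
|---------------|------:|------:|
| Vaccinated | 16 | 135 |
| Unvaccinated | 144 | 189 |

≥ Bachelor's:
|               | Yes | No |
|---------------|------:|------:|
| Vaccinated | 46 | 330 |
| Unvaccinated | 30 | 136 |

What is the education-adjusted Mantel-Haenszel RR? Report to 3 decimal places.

RR_MH = Σ(aᵢ·n₀ᵢ/nᵢ) / Σ(cᵢ·n₁ᵢ/nᵢ), with n₁ᵢ = aᵢ+bᵢ (exposed), n₀ᵢ = cᵢ+dᵢ (unexposed), nᵢ = n₁ᵢ+n₀ᵢ.
Stratum 1 (≤ High school): n₁ = 87, n₀ = 143, n = 230; a·n₀/n = 33·143/230 = 20.5174; c·n₁/n = 71·87/230 = 26.8565
Stratum 2 (Some college): n₁ = 151, n₀ = 333, n = 484; a·n₀/n = 16·333/484 = 11.0083; c·n₁/n = 144·151/484 = 44.9256
Stratum 3 (≥ Bachelor's): n₁ = 376, n₀ = 166, n = 542; a·n₀/n = 46·166/542 = 14.0886; c·n₁/n = 30·376/542 = 20.8118
RR_MH = (20.5174 + 11.0083 + 14.0886) / (26.8565 + 44.9256 + 20.8118) = 45.6142 / 92.5939 = 0.49263

0.493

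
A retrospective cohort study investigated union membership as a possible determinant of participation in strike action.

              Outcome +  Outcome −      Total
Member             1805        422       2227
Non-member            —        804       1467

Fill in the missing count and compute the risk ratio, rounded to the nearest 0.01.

The missing cell is in the unexposed row: 1467 − 804 = 663.
So a = 1805, b = 422, c = 663, d = 804.
RR = [a/(a+b)] / [c/(c+d)] = (1805/2227) / (663/1467) = 0.81051/0.45194 = 1.79339

1.79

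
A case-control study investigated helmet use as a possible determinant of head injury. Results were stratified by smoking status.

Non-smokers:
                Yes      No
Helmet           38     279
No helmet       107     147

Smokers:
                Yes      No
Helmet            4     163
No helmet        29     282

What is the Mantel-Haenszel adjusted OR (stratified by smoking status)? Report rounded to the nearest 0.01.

OR_MH = Σ(aᵢdᵢ/nᵢ) / Σ(bᵢcᵢ/nᵢ), where nᵢ is the stratum total.
Stratum 1 (Non-smokers): n = 571; a·d/n = 38·147/571 = 9.7828; b·c/n = 279·107/571 = 52.2820
Stratum 2 (Smokers): n = 478; a·d/n = 4·282/478 = 2.3598; b·c/n = 163·29/478 = 9.8891
OR_MH = (9.7828 + 2.3598) / (52.2820 + 9.8891) = 12.1427 / 62.1711 = 0.19531

0.20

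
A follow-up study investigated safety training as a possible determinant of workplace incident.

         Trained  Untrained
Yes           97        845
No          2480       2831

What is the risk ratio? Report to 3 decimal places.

0.164

Reading the table with exposure as columns: a = 97 (Trained, case), b = 2480 (Trained, non-case), c = 845 (Untrained, case), d = 2831.
Risk in exposed = 97/2577 = 0.03764; risk in unexposed = 845/3676 = 0.22987.
RR = 0.03764 / 0.22987 = 0.16375
The risk is 84% lower among the exposed than among the unexposed.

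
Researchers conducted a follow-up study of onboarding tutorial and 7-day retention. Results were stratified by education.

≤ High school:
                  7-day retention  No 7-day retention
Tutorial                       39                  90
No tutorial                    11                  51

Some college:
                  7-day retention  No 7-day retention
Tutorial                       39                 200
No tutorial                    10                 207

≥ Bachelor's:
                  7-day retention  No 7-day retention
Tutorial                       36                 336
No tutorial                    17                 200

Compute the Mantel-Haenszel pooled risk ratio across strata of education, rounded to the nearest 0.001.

1.900

RR_MH = Σ(aᵢ·n₀ᵢ/nᵢ) / Σ(cᵢ·n₁ᵢ/nᵢ), with n₁ᵢ = aᵢ+bᵢ (exposed), n₀ᵢ = cᵢ+dᵢ (unexposed), nᵢ = n₁ᵢ+n₀ᵢ.
Stratum 1 (≤ High school): n₁ = 129, n₀ = 62, n = 191; a·n₀/n = 39·62/191 = 12.6597; c·n₁/n = 11·129/191 = 7.4293
Stratum 2 (Some college): n₁ = 239, n₀ = 217, n = 456; a·n₀/n = 39·217/456 = 18.5592; c·n₁/n = 10·239/456 = 5.2412
Stratum 3 (≥ Bachelor's): n₁ = 372, n₀ = 217, n = 589; a·n₀/n = 36·217/589 = 13.2632; c·n₁/n = 17·372/589 = 10.7368
RR_MH = (12.6597 + 18.5592 + 13.2632) / (7.4293 + 5.2412 + 10.7368) = 44.4821 / 23.4074 = 1.90034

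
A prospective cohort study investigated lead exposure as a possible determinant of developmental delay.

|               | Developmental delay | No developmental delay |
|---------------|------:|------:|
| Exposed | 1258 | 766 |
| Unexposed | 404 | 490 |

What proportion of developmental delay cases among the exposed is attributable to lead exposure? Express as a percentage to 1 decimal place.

27.3

Cells: a = 1258, b = 766, c = 404, d = 490.
Risk in exposed = 1258/2024 = 0.62154; risk in unexposed = 404/894 = 0.45190.
RR = 0.62154/0.45190 = 1.37539
AR% = (RR − 1)/RR × 100 = (1.37539 − 1)/1.37539 × 100 = 27.2934%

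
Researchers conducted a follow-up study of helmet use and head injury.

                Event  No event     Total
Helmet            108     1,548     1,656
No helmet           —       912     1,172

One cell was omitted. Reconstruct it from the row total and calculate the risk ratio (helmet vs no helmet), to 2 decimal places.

The missing cell is in the unexposed row: 1172 − 912 = 260.
So a = 108, b = 1548, c = 260, d = 912.
RR = [a/(a+b)] / [c/(c+d)] = (108/1656) / (260/1172) = 0.06522/0.22184 = 0.29398

0.29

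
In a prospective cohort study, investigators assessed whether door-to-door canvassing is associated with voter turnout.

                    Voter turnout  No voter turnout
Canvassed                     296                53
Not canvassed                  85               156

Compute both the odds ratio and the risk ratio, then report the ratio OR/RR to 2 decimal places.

Cells: a = 296, b = 53, c = 85, d = 156.
OR = (296·156)/(53·85) = 46176/4505 = 10.24994
Risk in exposed = 296/349 = 0.84814; risk in unexposed = 85/241 = 0.35270; RR = 2.40472
OR/RR = 10.24994 / 2.40472 = 4.26243
The outcome is not rare, so the OR lies further from 1 than the RR.

4.26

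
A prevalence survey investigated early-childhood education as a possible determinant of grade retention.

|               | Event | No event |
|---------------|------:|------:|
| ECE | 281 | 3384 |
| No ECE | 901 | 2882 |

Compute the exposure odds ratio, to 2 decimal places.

Cells: a = 281, b = 3384, c = 901, d = 2882.
OR = (a·d)/(b·c) = (281 × 2882) / (3384 × 901) = 809842 / 3048984 = 0.26561
Exposure is associated with lower odds of grade retention (OR = 0.27 < 1).

0.27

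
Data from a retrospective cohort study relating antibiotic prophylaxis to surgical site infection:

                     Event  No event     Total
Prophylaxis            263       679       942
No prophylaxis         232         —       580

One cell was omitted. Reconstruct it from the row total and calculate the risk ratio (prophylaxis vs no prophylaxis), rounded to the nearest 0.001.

The missing cell is in the unexposed row: 580 − 232 = 348.
So a = 263, b = 679, c = 232, d = 348.
RR = [a/(a+b)] / [c/(c+d)] = (263/942) / (232/580) = 0.27919/0.40000 = 0.69798

0.698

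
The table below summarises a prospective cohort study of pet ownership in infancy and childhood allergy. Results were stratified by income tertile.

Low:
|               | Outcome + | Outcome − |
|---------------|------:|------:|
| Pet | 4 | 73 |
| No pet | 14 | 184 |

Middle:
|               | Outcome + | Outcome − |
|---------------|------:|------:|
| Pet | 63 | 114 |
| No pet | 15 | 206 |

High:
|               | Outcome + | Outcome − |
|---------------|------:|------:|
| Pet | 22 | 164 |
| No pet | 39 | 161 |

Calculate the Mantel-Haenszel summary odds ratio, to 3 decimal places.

1.809

OR_MH = Σ(aᵢdᵢ/nᵢ) / Σ(bᵢcᵢ/nᵢ), where nᵢ is the stratum total.
Stratum 1 (Low): n = 275; a·d/n = 4·184/275 = 2.6764; b·c/n = 73·14/275 = 3.7164
Stratum 2 (Middle): n = 398; a·d/n = 63·206/398 = 32.6080; b·c/n = 114·15/398 = 4.2965
Stratum 3 (High): n = 386; a·d/n = 22·161/386 = 9.1762; b·c/n = 164·39/386 = 16.5699
OR_MH = (2.6764 + 32.6080 + 9.1762) / (3.7164 + 4.2965 + 16.5699) = 44.4606 / 24.5828 = 1.80861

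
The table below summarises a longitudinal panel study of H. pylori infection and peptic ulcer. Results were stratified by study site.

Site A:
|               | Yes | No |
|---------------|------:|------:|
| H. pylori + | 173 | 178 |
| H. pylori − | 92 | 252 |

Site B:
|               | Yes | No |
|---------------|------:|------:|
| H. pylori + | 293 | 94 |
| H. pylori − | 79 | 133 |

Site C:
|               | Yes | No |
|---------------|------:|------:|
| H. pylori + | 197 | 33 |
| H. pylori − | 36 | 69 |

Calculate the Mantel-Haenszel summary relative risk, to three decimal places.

2.054

RR_MH = Σ(aᵢ·n₀ᵢ/nᵢ) / Σ(cᵢ·n₁ᵢ/nᵢ), with n₁ᵢ = aᵢ+bᵢ (exposed), n₀ᵢ = cᵢ+dᵢ (unexposed), nᵢ = n₁ᵢ+n₀ᵢ.
Stratum 1 (Site A): n₁ = 351, n₀ = 344, n = 695; a·n₀/n = 173·344/695 = 85.6288; c·n₁/n = 92·351/695 = 46.4633
Stratum 2 (Site B): n₁ = 387, n₀ = 212, n = 599; a·n₀/n = 293·212/599 = 103.6995; c·n₁/n = 79·387/599 = 51.0401
Stratum 3 (Site C): n₁ = 230, n₀ = 105, n = 335; a·n₀/n = 197·105/335 = 61.7463; c·n₁/n = 36·230/335 = 24.7164
RR_MH = (85.6288 + 103.6995 + 61.7463) / (46.4633 + 51.0401 + 24.7164) = 251.0745 / 122.2198 = 2.05429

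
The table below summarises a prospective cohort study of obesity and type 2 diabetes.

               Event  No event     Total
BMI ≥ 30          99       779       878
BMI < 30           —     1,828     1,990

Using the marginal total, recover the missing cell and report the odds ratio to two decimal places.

1.43

The missing cell is in the unexposed row: 1990 − 1828 = 162.
So a = 99, b = 779, c = 162, d = 1828.
OR = (a·d)/(b·c) = (99 × 1828) / (779 × 162) = 180972 / 126198 = 1.43403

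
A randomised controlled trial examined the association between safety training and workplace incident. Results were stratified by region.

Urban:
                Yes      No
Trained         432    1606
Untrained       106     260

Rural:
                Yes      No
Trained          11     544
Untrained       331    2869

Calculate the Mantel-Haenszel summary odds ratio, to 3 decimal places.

0.464

OR_MH = Σ(aᵢdᵢ/nᵢ) / Σ(bᵢcᵢ/nᵢ), where nᵢ is the stratum total.
Stratum 1 (Urban): n = 2404; a·d/n = 432·260/2404 = 46.7221; b·c/n = 1606·106/2404 = 70.8136
Stratum 2 (Rural): n = 3755; a·d/n = 11·2869/3755 = 8.4045; b·c/n = 544·331/3755 = 47.9531
OR_MH = (46.7221 + 8.4045) / (70.8136 + 47.9531) = 55.1267 / 118.7668 = 0.46416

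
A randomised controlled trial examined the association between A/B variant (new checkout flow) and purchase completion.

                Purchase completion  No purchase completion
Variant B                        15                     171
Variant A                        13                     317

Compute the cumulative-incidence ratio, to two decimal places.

Cells: a = 15, b = 171, c = 13, d = 317.
Risk in exposed = 15/186 = 0.08065; risk in unexposed = 13/330 = 0.03939.
RR = 0.08065 / 0.03939 = 2.04715
The risk among the exposed is 2.05 times that among the unexposed.

2.05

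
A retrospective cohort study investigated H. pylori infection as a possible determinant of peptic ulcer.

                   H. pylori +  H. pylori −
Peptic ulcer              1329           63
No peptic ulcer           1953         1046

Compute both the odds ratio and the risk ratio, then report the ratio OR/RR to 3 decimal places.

1.585

Reading the table with exposure as columns: a = 1329 (H. pylori +, case), b = 1953 (H. pylori +, non-case), c = 63 (H. pylori −, case), d = 1046.
OR = (1329·1046)/(1953·63) = 1390134/123039 = 11.29832
Risk in exposed = 1329/3282 = 0.40494; risk in unexposed = 63/1109 = 0.05681; RR = 7.12816
OR/RR = 11.29832 / 7.12816 = 1.58503
The outcome is not rare, so the OR lies further from 1 than the RR.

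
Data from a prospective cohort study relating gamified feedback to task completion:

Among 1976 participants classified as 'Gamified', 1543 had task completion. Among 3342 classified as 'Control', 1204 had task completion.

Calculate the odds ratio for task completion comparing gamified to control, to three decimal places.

6.328

From the description: a = 1543, b = 433, c = 1204, d = 2138.
OR = (a·d)/(b·c) = (1543 × 2138) / (433 × 1204) = 3298934 / 521332 = 6.32789
The odds of task completion are about 6.33 times as high in the gamified group.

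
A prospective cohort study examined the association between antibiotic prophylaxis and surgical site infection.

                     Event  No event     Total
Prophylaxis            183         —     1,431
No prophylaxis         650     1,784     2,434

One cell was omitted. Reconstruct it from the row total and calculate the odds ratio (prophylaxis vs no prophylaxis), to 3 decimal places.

0.402

The missing cell is in the exposed row: 1431 − 183 = 1248.
So a = 183, b = 1248, c = 650, d = 1784.
OR = (a·d)/(b·c) = (183 × 1784) / (1248 × 650) = 326472 / 811200 = 0.40246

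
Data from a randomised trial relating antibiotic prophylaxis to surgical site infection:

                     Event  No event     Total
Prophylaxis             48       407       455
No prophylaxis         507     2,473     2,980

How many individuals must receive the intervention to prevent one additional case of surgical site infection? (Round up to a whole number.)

16

Risk in treated group = 48/455 = 0.10549; risk in control = 507/2980 = 0.17013.
Absolute risk reduction = 0.17013 − 0.10549 = 0.06464
NNT = 1 / ARR = 1 / 0.06464 = 15.470 → round up → 16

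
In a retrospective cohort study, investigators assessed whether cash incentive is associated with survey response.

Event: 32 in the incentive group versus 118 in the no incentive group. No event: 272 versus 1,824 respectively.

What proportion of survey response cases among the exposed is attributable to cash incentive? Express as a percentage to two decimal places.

42.28

From the description: a = 32, b = 272, c = 118, d = 1824.
Risk in exposed = 32/304 = 0.10526; risk in unexposed = 118/1942 = 0.06076.
RR = 0.10526/0.06076 = 1.73238
AR% = (RR − 1)/RR × 100 = (1.73238 − 1)/1.73238 × 100 = 42.2760%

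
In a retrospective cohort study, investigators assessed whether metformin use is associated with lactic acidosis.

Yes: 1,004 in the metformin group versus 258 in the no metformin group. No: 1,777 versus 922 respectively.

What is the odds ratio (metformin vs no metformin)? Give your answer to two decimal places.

From the description: a = 1004, b = 1777, c = 258, d = 922.
OR = (a·d)/(b·c) = (1004 × 922) / (1777 × 258) = 925688 / 458466 = 2.01910
The odds of lactic acidosis are about 2.02 times as high in the metformin group.

2.02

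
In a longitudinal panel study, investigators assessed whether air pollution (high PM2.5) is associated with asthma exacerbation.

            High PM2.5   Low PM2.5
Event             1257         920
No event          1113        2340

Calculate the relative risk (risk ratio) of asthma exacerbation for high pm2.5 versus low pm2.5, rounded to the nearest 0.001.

1.879

Reading the table with exposure as columns: a = 1257 (High PM2.5, case), b = 1113 (High PM2.5, non-case), c = 920 (Low PM2.5, case), d = 2340.
Risk in exposed = 1257/2370 = 0.53038; risk in unexposed = 920/3260 = 0.28221.
RR = 0.53038 / 0.28221 = 1.87939
The risk among the exposed is 1.88 times that among the unexposed.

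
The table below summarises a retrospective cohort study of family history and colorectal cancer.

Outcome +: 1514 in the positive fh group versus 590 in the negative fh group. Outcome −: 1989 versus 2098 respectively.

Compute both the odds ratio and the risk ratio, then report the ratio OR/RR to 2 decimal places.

1.37

From the description: a = 1514, b = 1989, c = 590, d = 2098.
OR = (1514·2098)/(1989·590) = 3176372/1173510 = 2.70673
Risk in exposed = 1514/3503 = 0.43220; risk in unexposed = 590/2688 = 0.21949; RR = 1.96908
OR/RR = 2.70673 / 1.96908 = 1.37462
The outcome is not rare, so the OR lies further from 1 than the RR.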